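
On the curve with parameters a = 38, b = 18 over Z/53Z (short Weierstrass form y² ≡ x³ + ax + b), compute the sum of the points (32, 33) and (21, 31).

(25, 2)

(32, 33) + (21, 31). λ = (31 - 33)/(21 - 32) ≡ 51/42 mod 53. 42⁻¹ ≡ 24 (mod 53), so λ ≡ 5.
  x = λ² - 32 - 21 = 25 - 53 ≡ 25; y = λ·(32 - 25) - 33 ≡ 2. → (25, 2)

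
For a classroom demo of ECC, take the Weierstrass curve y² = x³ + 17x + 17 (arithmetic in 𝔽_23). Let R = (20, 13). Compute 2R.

tangent at (20, 13): λ = (3·20² + 17)/(2·13) ≡ 21/3. 3⁻¹ ≡ 8 (mod 23) since 3·8 = 24 ≡ 1, so λ ≡ 21·8 ≡ 7.
  x = λ² - 20 - 20 = 49 - 40 ≡ 9; y = λ·(20 - 9) - 13 ≡ 18. → (9, 18)

(9, 18)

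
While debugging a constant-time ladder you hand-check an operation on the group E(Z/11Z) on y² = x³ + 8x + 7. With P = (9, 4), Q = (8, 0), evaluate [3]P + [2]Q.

(1, 4)

First 3P:
Repeated addition: build up to 3P.
2P: tangent at (9, 4): λ = (3·9² + 8)/(2·4) ≡ 9/8. 8⁻¹ ≡ 7 (mod 11), so λ ≡ 9·7 ≡ 8.
  x = λ² - 9 - 9 = 64 - 18 ≡ 2; y = λ·(9 - 2) - 4 ≡ 8. → (2, 8)
3P: (2, 8) + (9, 4). λ = (4 - 8)/(9 - 2) ≡ 7/7 mod 11. 7⁻¹ ≡ 8 (mod 11), so λ ≡ 1.
  x = λ² - 2 - 9 = 1 - 11 ≡ 1; y = λ·(2 - 1) - 8 ≡ 4. → (1, 4)
3P = (1, 4).
Next 2Q:
Repeated addition: build up to 2Q.
2Q: (8, 0) + (8, 0): same x and y₁ ≡ -y₂, so the sum is ∞.
2Q = ∞.
Finally 3P + 2Q:
(1, 4) + ∞ = (1, 4) (identity).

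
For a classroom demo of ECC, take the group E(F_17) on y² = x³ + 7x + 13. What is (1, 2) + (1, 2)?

tangent at (1, 2): λ = (3·1² + 7)/(2·2) ≡ 10/4. 4⁻¹ ≡ 13 (mod 17), so λ ≡ 10·13 ≡ 11.
  x = λ² - 1 - 1 = 121 - 2 ≡ 0; y = λ·(1 - 0) - 2 ≡ 9. → (0, 9)

(0, 9)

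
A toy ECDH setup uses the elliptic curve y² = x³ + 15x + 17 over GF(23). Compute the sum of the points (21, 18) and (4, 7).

(2, 20)

(21, 18) + (4, 7). λ = (7 - 18)/(4 - 21) ≡ 12/6 mod 23. 6⁻¹ ≡ 4 (mod 23), so λ ≡ 2.
  x = λ² - 21 - 4 = 4 - 25 ≡ 2; y = λ·(21 - 2) - 18 ≡ 20. → (2, 20)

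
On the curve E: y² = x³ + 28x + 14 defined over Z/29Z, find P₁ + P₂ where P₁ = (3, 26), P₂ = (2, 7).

(3, 26) + (2, 7). λ = (7 - 26)/(2 - 3) ≡ 10/28 mod 29. 28⁻¹ ≡ 28 (mod 29), so λ ≡ 19.
  x = λ² - 3 - 2 = 361 - 5 ≡ 8; y = λ·(3 - 8) - 26 ≡ 24. → (8, 24)

(8, 24)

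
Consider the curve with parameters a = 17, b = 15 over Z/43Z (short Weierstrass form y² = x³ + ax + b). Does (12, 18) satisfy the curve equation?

no

y² = 18² ≡ 23; x³ + 17x + 15 = 1947 ≡ 12 (mod 43). 23 ≠ 12.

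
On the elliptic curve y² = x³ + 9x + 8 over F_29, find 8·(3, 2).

(3, 27)

Write G = (3, 2).
Double-and-add on 8 = (1000)₂. Start with G = (3, 2) for the leading 1-bit.
double: tangent at (3, 2): λ = (3·3² + 9)/(2·2) ≡ 7/4. 4⁻¹ ≡ 22 (mod 29), so λ ≡ 7·22 ≡ 9.
  x = λ² - 3 - 3 = 81 - 6 ≡ 17; y = λ·(3 - 17) - 2 ≡ 17. → (17, 17)
double: tangent at (17, 17): λ = (3·17² + 9)/(2·17) ≡ 6/5. 5⁻¹ ≡ 6 (mod 29), so λ ≡ 6·6 ≡ 7.
  x = λ² - 17 - 17 = 49 - 34 ≡ 15; y = λ·(17 - 15) - 17 ≡ 26. → (15, 26)
double: tangent at (15, 26): λ = (3·15² + 9)/(2·26) ≡ 17/23. 23⁻¹ ≡ 24 (mod 29) since 23·24 = 552 ≡ 1, so λ ≡ 17·24 ≡ 2.
  x = λ² - 15 - 15 = 4 - 30 ≡ 3; y = λ·(15 - 3) - 26 ≡ 27. → (3, 27)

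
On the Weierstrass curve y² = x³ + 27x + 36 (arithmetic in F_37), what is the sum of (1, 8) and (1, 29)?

O

The two points share x = 1 and their y-coordinates satisfy 8 + 29 ≡ 0 (mod 37), so they are inverses. Their sum is O.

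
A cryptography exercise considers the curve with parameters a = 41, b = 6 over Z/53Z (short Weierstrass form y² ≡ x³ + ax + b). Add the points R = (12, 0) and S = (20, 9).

(38, 37)

(12, 0) + (20, 9). λ = (9 - 0)/(20 - 12) ≡ 9/8 mod 53. 8⁻¹ ≡ 20 (mod 53), so λ ≡ 21.
  x = λ² - 12 - 20 = 441 - 32 ≡ 38; y = λ·(12 - 38) - 0 ≡ 37. → (38, 37)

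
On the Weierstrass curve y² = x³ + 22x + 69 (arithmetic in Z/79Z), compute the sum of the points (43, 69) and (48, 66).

(43, 69) + (48, 66). λ = (66 - 69)/(48 - 43) ≡ 76/5 mod 79. 5⁻¹ ≡ 16 (mod 79) since 5·16 = 80 ≡ 1, so λ ≡ 31.
  x = λ² - 43 - 48 = 961 - 91 ≡ 1; y = λ·(43 - 1) - 69 ≡ 48. → (1, 48)

(1, 48)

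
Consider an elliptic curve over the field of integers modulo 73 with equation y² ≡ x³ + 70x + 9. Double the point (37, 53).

tangent at (37, 53): λ = (3·37² + 70)/(2·53) ≡ 16/33. 33⁻¹ ≡ 31 (mod 73) since 33·31 = 1023 ≡ 1, so λ ≡ 16·31 ≡ 58.
  x = λ² - 37 - 37 = 3364 - 74 ≡ 5; y = λ·(37 - 5) - 53 ≡ 51. → (5, 51)

(5, 51)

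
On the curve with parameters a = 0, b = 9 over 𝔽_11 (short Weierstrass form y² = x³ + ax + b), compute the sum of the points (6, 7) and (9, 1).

(6, 7) + (9, 1). λ = (1 - 7)/(9 - 6) ≡ 5/3 mod 11. 3⁻¹ ≡ 4 (mod 11), so λ ≡ 9.
  x = λ² - 6 - 9 = 81 - 15 ≡ 0; y = λ·(6 - 0) - 7 ≡ 3. → (0, 3)

(0, 3)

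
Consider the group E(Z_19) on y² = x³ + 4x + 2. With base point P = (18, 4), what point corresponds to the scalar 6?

(13, 16)

Repeated addition: build up to 6P.
2P: tangent at (18, 4): λ = (3·18² + 4)/(2·4) ≡ 7/8. 8⁻¹ ≡ 12 (mod 19), so λ ≡ 7·12 ≡ 8.
  x = λ² - 18 - 18 = 64 - 36 ≡ 9; y = λ·(18 - 9) - 4 ≡ 11. → (9, 11)
3P: (9, 11) + (18, 4). λ = (4 - 11)/(18 - 9) ≡ 12/9 mod 19. 9⁻¹ ≡ 17 (mod 19), so λ ≡ 14.
  x = λ² - 9 - 18 = 196 - 27 ≡ 17; y = λ·(9 - 17) - 11 ≡ 10. → (17, 10)
4P: (17, 10) + (18, 4). λ = (4 - 10)/(18 - 17) ≡ 13/1 mod 19. 1⁻¹ ≡ 1 (mod 19), so λ ≡ 13.
  x = λ² - 17 - 18 = 169 - 35 ≡ 1; y = λ·(17 - 1) - 10 ≡ 8. → (1, 8)
5P: (1, 8) + (18, 4). λ = (4 - 8)/(18 - 1) ≡ 15/17 mod 19. 17⁻¹ ≡ 9 (mod 19), so λ ≡ 2.
  x = λ² - 1 - 18 = 4 - 19 ≡ 4; y = λ·(1 - 4) - 8 ≡ 5. → (4, 5)
6P: (4, 5) + (18, 4). λ = (4 - 5)/(18 - 4) ≡ 18/14 mod 19. 14⁻¹ ≡ 15 (mod 19), so λ ≡ 4.
  x = λ² - 4 - 18 = 16 - 22 ≡ 13; y = λ·(4 - 13) - 5 ≡ 16. → (13, 16)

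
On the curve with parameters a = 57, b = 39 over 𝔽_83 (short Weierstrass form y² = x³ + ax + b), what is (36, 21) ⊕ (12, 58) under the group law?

(60, 16)

(36, 21) + (12, 58). λ = (58 - 21)/(12 - 36) ≡ 37/59 mod 83. 59⁻¹ ≡ 38 (mod 83), so λ ≡ 78.
  x = λ² - 36 - 12 = 6084 - 48 ≡ 60; y = λ·(36 - 60) - 21 ≡ 16. → (60, 16)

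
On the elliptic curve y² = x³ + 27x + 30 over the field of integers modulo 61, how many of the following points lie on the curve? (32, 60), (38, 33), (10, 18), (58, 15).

2

(32, 60): 60² ≡ 1, rhs ≡ 51 → off.
(38, 33): 33² ≡ 52, rhs ≡ 52 → on.
(10, 18): 18² ≡ 19, rhs ≡ 19 → on.
(58, 15): 15² ≡ 42, rhs ≡ 44 → off.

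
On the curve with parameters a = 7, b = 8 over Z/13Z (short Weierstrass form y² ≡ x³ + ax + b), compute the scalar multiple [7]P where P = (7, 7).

Repeated addition: build up to 7P.
2P: tangent at (7, 7): λ = (3·7² + 7)/(2·7) ≡ 11/1. 1⁻¹ ≡ 1 (mod 13) since 1·1 = 1 ≡ 1, so λ ≡ 11·1 ≡ 11.
  x = λ² - 7 - 7 = 121 - 14 ≡ 3; y = λ·(7 - 3) - 7 ≡ 11. → (3, 11)
3P: (3, 11) + (7, 7). λ = (7 - 11)/(7 - 3) ≡ 9/4 mod 13. 4⁻¹ ≡ 10 (mod 13), so λ ≡ 12.
  x = λ² - 3 - 7 = 144 - 10 ≡ 4; y = λ·(3 - 4) - 11 ≡ 3. → (4, 3)
4P: (4, 3) + (7, 7). λ = (7 - 3)/(7 - 4) ≡ 4/3 mod 13. 3⁻¹ ≡ 9 (mod 13), so λ ≡ 10.
  x = λ² - 4 - 7 = 100 - 11 ≡ 11; y = λ·(4 - 11) - 3 ≡ 5. → (11, 5)
5P: (11, 5) + (7, 7). λ = (7 - 5)/(7 - 11) ≡ 2/9 mod 13. 9⁻¹ ≡ 3 (mod 13) since 9·3 = 27 ≡ 1, so λ ≡ 6.
  x = λ² - 11 - 7 = 36 - 18 ≡ 5; y = λ·(11 - 5) - 5 ≡ 5. → (5, 5)
6P: (5, 5) + (7, 7). λ = (7 - 5)/(7 - 5) ≡ 2/2 mod 13. 2⁻¹ ≡ 7 (mod 13), so λ ≡ 1.
  x = λ² - 5 - 7 = 1 - 12 ≡ 2; y = λ·(5 - 2) - 5 ≡ 11. → (2, 11)
7P: (2, 11) + (7, 7). λ = (7 - 11)/(7 - 2) ≡ 9/5 mod 13. 5⁻¹ ≡ 8 (mod 13), so λ ≡ 7.
  x = λ² - 2 - 7 = 49 - 9 ≡ 1; y = λ·(2 - 1) - 11 ≡ 9. → (1, 9)

(1, 9)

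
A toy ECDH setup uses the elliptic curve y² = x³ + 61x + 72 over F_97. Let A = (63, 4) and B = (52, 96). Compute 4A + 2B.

(31, 61)

First 4A:
Double-and-add on 4 = (100)₂. Start with A = (63, 4) for the leading 1-bit.
double: tangent at (63, 4): λ = (3·63² + 61)/(2·4) ≡ 37/8. 8⁻¹ ≡ 85 (mod 97), so λ ≡ 37·85 ≡ 41.
  x = λ² - 63 - 63 = 1681 - 126 ≡ 3; y = λ·(63 - 3) - 4 ≡ 31. → (3, 31)
double: tangent at (3, 31): λ = (3·3² + 61)/(2·31) ≡ 88/62. 62⁻¹ ≡ 36 (mod 97), so λ ≡ 88·36 ≡ 64.
  x = λ² - 3 - 3 = 4096 - 6 ≡ 16; y = λ·(3 - 16) - 31 ≡ 10. → (16, 10)
4A = (16, 10).
Next 2B:
Repeated addition: build up to 2B.
2B: tangent at (52, 96): λ = (3·52² + 61)/(2·96) ≡ 25/95. 95⁻¹ ≡ 48 (mod 97) since 95·48 = 4560 ≡ 1, so λ ≡ 25·48 ≡ 36.
  x = λ² - 52 - 52 = 1296 - 104 ≡ 28; y = λ·(52 - 28) - 96 ≡ 89. → (28, 89)
2B = (28, 89).
Finally 4A + 2B:
(16, 10) + (28, 89). λ = (89 - 10)/(28 - 16) ≡ 79/12 mod 97. 12⁻¹ ≡ 89 (mod 97) since 12·89 = 1068 ≡ 1, so λ ≡ 47.
  x = λ² - 16 - 28 = 2209 - 44 ≡ 31; y = λ·(16 - 31) - 10 ≡ 61. → (31, 61)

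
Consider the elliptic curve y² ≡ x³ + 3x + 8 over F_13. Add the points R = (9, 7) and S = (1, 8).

(2, 10)

(9, 7) + (1, 8). λ = (8 - 7)/(1 - 9) ≡ 1/5 mod 13. 5⁻¹ ≡ 8 (mod 13), so λ ≡ 8.
  x = λ² - 9 - 1 = 64 - 10 ≡ 2; y = λ·(9 - 2) - 7 ≡ 10. → (2, 10)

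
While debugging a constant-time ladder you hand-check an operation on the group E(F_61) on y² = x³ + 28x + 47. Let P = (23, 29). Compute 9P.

(49, 22)

Double-and-add on 9 = (1001)₂. Start with P = (23, 29) for the leading 1-bit.
double: tangent at (23, 29): λ = (3·23² + 28)/(2·29) ≡ 29/58. 58⁻¹ ≡ 20 (mod 61) since 58·20 = 1160 ≡ 1, so λ ≡ 29·20 ≡ 31.
  x = λ² - 23 - 23 = 961 - 46 ≡ 0; y = λ·(23 - 0) - 29 ≡ 13. → (0, 13)
double: tangent at (0, 13): λ = (3·0² + 28)/(2·13) ≡ 28/26. 26⁻¹ ≡ 54 (mod 61) since 26·54 = 1404 ≡ 1, so λ ≡ 28·54 ≡ 48.
  x = λ² - 0 - 0 = 2304 - 0 ≡ 47; y = λ·(0 - 47) - 13 ≡ 49. → (47, 49)
double: tangent at (47, 49): λ = (3·47² + 28)/(2·49) ≡ 6/37. 37⁻¹ ≡ 33 (mod 61), so λ ≡ 6·33 ≡ 15.
  x = λ² - 47 - 47 = 225 - 94 ≡ 9; y = λ·(47 - 9) - 49 ≡ 33. → (9, 33)
add P: (9, 33) + (23, 29). λ = (29 - 33)/(23 - 9) ≡ 57/14 mod 61. 14⁻¹ ≡ 48 (mod 61), so λ ≡ 52.
  x = λ² - 9 - 23 = 2704 - 32 ≡ 49; y = λ·(9 - 49) - 33 ≡ 22. → (49, 22)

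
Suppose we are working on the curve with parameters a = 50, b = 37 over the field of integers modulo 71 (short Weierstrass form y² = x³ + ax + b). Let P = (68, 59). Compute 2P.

(46, 42)

tangent at (68, 59): λ = (3·68² + 50)/(2·59) ≡ 6/47. 47⁻¹ ≡ 68 (mod 71), so λ ≡ 6·68 ≡ 53.
  x = λ² - 68 - 68 = 2809 - 136 ≡ 46; y = λ·(68 - 46) - 59 ≡ 42. → (46, 42)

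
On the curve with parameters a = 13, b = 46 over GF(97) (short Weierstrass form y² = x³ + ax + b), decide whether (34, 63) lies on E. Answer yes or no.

y² = 63² ≡ 89; x³ + 13x + 46 = 39792 ≡ 22 (mod 97). 89 ≠ 22.

no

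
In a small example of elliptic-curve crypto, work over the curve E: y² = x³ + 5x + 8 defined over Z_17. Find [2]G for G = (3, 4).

tangent at (3, 4): λ = (3·3² + 5)/(2·4) ≡ 15/8. 8⁻¹ ≡ 15 (mod 17) since 8·15 = 120 ≡ 1, so λ ≡ 15·15 ≡ 4.
  x = λ² - 3 - 3 = 16 - 6 ≡ 10; y = λ·(3 - 10) - 4 ≡ 2. → (10, 2)

(10, 2)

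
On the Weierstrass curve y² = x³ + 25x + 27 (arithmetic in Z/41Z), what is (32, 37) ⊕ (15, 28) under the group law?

(14, 28)

(32, 37) + (15, 28). λ = (28 - 37)/(15 - 32) ≡ 32/24 mod 41. 24⁻¹ ≡ 12 (mod 41), so λ ≡ 15.
  x = λ² - 32 - 15 = 225 - 47 ≡ 14; y = λ·(32 - 14) - 37 ≡ 28. → (14, 28)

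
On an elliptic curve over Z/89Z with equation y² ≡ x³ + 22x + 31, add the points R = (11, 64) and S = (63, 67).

(65, 39)

(11, 64) + (63, 67). λ = (67 - 64)/(63 - 11) ≡ 3/52 mod 89. 52⁻¹ ≡ 12 (mod 89) since 52·12 = 624 ≡ 1, so λ ≡ 36.
  x = λ² - 11 - 63 = 1296 - 74 ≡ 65; y = λ·(11 - 65) - 64 ≡ 39. → (65, 39)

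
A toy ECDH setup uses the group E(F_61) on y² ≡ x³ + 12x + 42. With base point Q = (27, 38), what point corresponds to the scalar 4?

Repeated addition: build up to 4Q.
2Q: tangent at (27, 38): λ = (3·27² + 12)/(2·38) ≡ 3/15. 15⁻¹ ≡ 57 (mod 61), so λ ≡ 3·57 ≡ 49.
  x = λ² - 27 - 27 = 2401 - 54 ≡ 29; y = λ·(27 - 29) - 38 ≡ 47. → (29, 47)
3Q: (29, 47) + (27, 38). λ = (38 - 47)/(27 - 29) ≡ 52/59 mod 61. 59⁻¹ ≡ 30 (mod 61), so λ ≡ 35.
  x = λ² - 29 - 27 = 1225 - 56 ≡ 10; y = λ·(29 - 10) - 47 ≡ 8. → (10, 8)
4Q: (10, 8) + (27, 38). λ = (38 - 8)/(27 - 10) ≡ 30/17 mod 61. 17⁻¹ ≡ 18 (mod 61) since 17·18 = 306 ≡ 1, so λ ≡ 52.
  x = λ² - 10 - 27 = 2704 - 37 ≡ 44; y = λ·(10 - 44) - 8 ≡ 54. → (44, 54)

(44, 54)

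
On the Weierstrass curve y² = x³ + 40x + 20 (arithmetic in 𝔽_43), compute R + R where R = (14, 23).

tangent at (14, 23): λ = (3·14² + 40)/(2·23) ≡ 26/3. 3⁻¹ ≡ 29 (mod 43) since 3·29 = 87 ≡ 1, so λ ≡ 26·29 ≡ 23.
  x = λ² - 14 - 14 = 529 - 28 ≡ 28; y = λ·(14 - 28) - 23 ≡ 42. → (28, 42)

(28, 42)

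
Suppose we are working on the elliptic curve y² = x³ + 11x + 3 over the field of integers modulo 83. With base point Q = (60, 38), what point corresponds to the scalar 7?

Repeated addition: build up to 7Q.
2Q: tangent at (60, 38): λ = (3·60² + 11)/(2·38) ≡ 21/76. 76⁻¹ ≡ 71 (mod 83), so λ ≡ 21·71 ≡ 80.
  x = λ² - 60 - 60 = 6400 - 120 ≡ 55; y = λ·(60 - 55) - 38 ≡ 30. → (55, 30)
3Q: (55, 30) + (60, 38). λ = (38 - 30)/(60 - 55) ≡ 8/5 mod 83. 5⁻¹ ≡ 50 (mod 83) since 5·50 = 250 ≡ 1, so λ ≡ 68.
  x = λ² - 55 - 60 = 4624 - 115 ≡ 27; y = λ·(55 - 27) - 30 ≡ 48. → (27, 48)
4Q: (27, 48) + (60, 38). λ = (38 - 48)/(60 - 27) ≡ 73/33 mod 83. 33⁻¹ ≡ 78 (mod 83), so λ ≡ 50.
  x = λ² - 27 - 60 = 2500 - 87 ≡ 6; y = λ·(27 - 6) - 48 ≡ 6. → (6, 6)
5Q: (6, 6) + (60, 38). λ = (38 - 6)/(60 - 6) ≡ 32/54 mod 83. 54⁻¹ ≡ 20 (mod 83) since 54·20 = 1080 ≡ 1, so λ ≡ 59.
  x = λ² - 6 - 60 = 3481 - 66 ≡ 12; y = λ·(6 - 12) - 6 ≡ 55. → (12, 55)
6Q: (12, 55) + (60, 38). λ = (38 - 55)/(60 - 12) ≡ 66/48 mod 83. 48⁻¹ ≡ 64 (mod 83) since 48·64 = 3072 ≡ 1, so λ ≡ 74.
  x = λ² - 12 - 60 = 5476 - 72 ≡ 9; y = λ·(12 - 9) - 55 ≡ 1. → (9, 1)
7Q: (9, 1) + (60, 38). λ = (38 - 1)/(60 - 9) ≡ 37/51 mod 83. 51⁻¹ ≡ 70 (mod 83) since 51·70 = 3570 ≡ 1, so λ ≡ 17.
  x = λ² - 9 - 60 = 289 - 69 ≡ 54; y = λ·(9 - 54) - 1 ≡ 64. → (54, 64)

(54, 64)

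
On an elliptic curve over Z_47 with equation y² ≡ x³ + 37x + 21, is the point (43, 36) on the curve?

no

y² = 36² ≡ 27; x³ + 37x + 21 = 81119 ≡ 44 (mod 47). 27 ≠ 44.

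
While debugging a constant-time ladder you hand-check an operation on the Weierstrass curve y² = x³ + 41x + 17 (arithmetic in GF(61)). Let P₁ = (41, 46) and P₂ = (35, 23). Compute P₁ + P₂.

(59, 7)

(41, 46) + (35, 23). λ = (23 - 46)/(35 - 41) ≡ 38/55 mod 61. 55⁻¹ ≡ 10 (mod 61), so λ ≡ 14.
  x = λ² - 41 - 35 = 196 - 76 ≡ 59; y = λ·(41 - 59) - 46 ≡ 7. → (59, 7)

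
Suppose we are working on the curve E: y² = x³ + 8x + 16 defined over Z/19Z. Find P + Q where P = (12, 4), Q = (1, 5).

(17, 12)

(12, 4) + (1, 5). λ = (5 - 4)/(1 - 12) ≡ 1/8 mod 19. 8⁻¹ ≡ 12 (mod 19) since 8·12 = 96 ≡ 1, so λ ≡ 12.
  x = λ² - 12 - 1 = 144 - 13 ≡ 17; y = λ·(12 - 17) - 4 ≡ 12. → (17, 12)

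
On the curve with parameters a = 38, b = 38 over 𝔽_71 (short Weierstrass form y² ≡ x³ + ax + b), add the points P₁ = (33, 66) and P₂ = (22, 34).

(45, 54)

(33, 66) + (22, 34). λ = (34 - 66)/(22 - 33) ≡ 39/60 mod 71. 60⁻¹ ≡ 58 (mod 71), so λ ≡ 61.
  x = λ² - 33 - 22 = 3721 - 55 ≡ 45; y = λ·(33 - 45) - 66 ≡ 54. → (45, 54)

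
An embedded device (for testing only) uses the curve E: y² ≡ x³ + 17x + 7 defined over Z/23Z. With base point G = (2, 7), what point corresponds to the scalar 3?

Repeated addition: build up to 3G.
2G: tangent at (2, 7): λ = (3·2² + 17)/(2·7) ≡ 6/14. 14⁻¹ ≡ 5 (mod 23), so λ ≡ 6·5 ≡ 7.
  x = λ² - 2 - 2 = 49 - 4 ≡ 22; y = λ·(2 - 22) - 7 ≡ 14. → (22, 14)
3G: (22, 14) + (2, 7). λ = (7 - 14)/(2 - 22) ≡ 16/3 mod 23. 3⁻¹ ≡ 8 (mod 23), so λ ≡ 13.
  x = λ² - 22 - 2 = 169 - 24 ≡ 7; y = λ·(22 - 7) - 14 ≡ 20. → (7, 20)

(7, 20)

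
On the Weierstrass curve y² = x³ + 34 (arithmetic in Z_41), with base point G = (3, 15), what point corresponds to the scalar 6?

(3, 26)

Repeated addition: build up to 6G.
2G: tangent at (3, 15): λ = (3·3² + 0)/(2·15) ≡ 27/30. 30⁻¹ ≡ 26 (mod 41), so λ ≡ 27·26 ≡ 5.
  x = λ² - 3 - 3 = 25 - 6 ≡ 19; y = λ·(3 - 19) - 15 ≡ 28. → (19, 28)
3G: (19, 28) + (3, 15). λ = (15 - 28)/(3 - 19) ≡ 28/25 mod 41. 25⁻¹ ≡ 23 (mod 41), so λ ≡ 29.
  x = λ² - 19 - 3 = 841 - 22 ≡ 40; y = λ·(19 - 40) - 28 ≡ 19. → (40, 19)
4G: (40, 19) + (3, 15). λ = (15 - 19)/(3 - 40) ≡ 37/4 mod 41. 4⁻¹ ≡ 31 (mod 41), so λ ≡ 40.
  x = λ² - 40 - 3 = 1600 - 43 ≡ 40; y = λ·(40 - 40) - 19 ≡ 22. → (40, 22)
5G: (40, 22) + (3, 15). λ = (15 - 22)/(3 - 40) ≡ 34/4 mod 41. 4⁻¹ ≡ 31 (mod 41) since 4·31 = 124 ≡ 1, so λ ≡ 29.
  x = λ² - 40 - 3 = 841 - 43 ≡ 19; y = λ·(40 - 19) - 22 ≡ 13. → (19, 13)
6G: (19, 13) + (3, 15). λ = (15 - 13)/(3 - 19) ≡ 2/25 mod 41. 25⁻¹ ≡ 23 (mod 41), so λ ≡ 5.
  x = λ² - 19 - 3 = 25 - 22 ≡ 3; y = λ·(19 - 3) - 13 ≡ 26. → (3, 26)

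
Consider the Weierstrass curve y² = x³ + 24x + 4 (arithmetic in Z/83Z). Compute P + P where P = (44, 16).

tangent at (44, 16): λ = (3·44² + 24)/(2·16) ≡ 22/32. 32⁻¹ ≡ 13 (mod 83) since 32·13 = 416 ≡ 1, so λ ≡ 22·13 ≡ 37.
  x = λ² - 44 - 44 = 1369 - 88 ≡ 36; y = λ·(44 - 36) - 16 ≡ 31. → (36, 31)

(36, 31)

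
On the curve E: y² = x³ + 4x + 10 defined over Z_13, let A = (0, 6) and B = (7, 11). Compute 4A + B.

First 4A:
Double-and-add on 4 = (100)₂. Start with A = (0, 6) for the leading 1-bit.
double: tangent at (0, 6): λ = (3·0² + 4)/(2·6) ≡ 4/12. 12⁻¹ ≡ 12 (mod 13) since 12·12 = 144 ≡ 1, so λ ≡ 4·12 ≡ 9.
  x = λ² - 0 - 0 = 81 - 0 ≡ 3; y = λ·(0 - 3) - 6 ≡ 6. → (3, 6)
double: tangent at (3, 6): λ = (3·3² + 4)/(2·6) ≡ 5/12. 12⁻¹ ≡ 12 (mod 13) since 12·12 = 144 ≡ 1, so λ ≡ 5·12 ≡ 8.
  x = λ² - 3 - 3 = 64 - 6 ≡ 6; y = λ·(3 - 6) - 6 ≡ 9. → (6, 9)
4A = (6, 9).
Finally 4A + B:
(6, 9) + (7, 11). λ = (11 - 9)/(7 - 6) ≡ 2/1 mod 13. 1⁻¹ ≡ 1 (mod 13), so λ ≡ 2.
  x = λ² - 6 - 7 = 4 - 13 ≡ 4; y = λ·(6 - 4) - 9 ≡ 8. → (4, 8)

(4, 8)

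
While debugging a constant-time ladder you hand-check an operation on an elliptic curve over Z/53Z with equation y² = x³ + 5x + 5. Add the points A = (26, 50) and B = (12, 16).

(9, 14)

(26, 50) + (12, 16). λ = (16 - 50)/(12 - 26) ≡ 19/39 mod 53. 39⁻¹ ≡ 34 (mod 53) since 39·34 = 1326 ≡ 1, so λ ≡ 10.
  x = λ² - 26 - 12 = 100 - 38 ≡ 9; y = λ·(26 - 9) - 50 ≡ 14. → (9, 14)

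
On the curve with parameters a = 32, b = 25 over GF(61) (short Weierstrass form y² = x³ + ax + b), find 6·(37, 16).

Write P = (37, 16).
Double-and-add on 6 = (110)₂. Start with P = (37, 16) for the leading 1-bit.
double: tangent at (37, 16): λ = (3·37² + 32)/(2·16) ≡ 52/32. 32⁻¹ ≡ 21 (mod 61), so λ ≡ 52·21 ≡ 55.
  x = λ² - 37 - 37 = 3025 - 74 ≡ 23; y = λ·(37 - 23) - 16 ≡ 22. → (23, 22)
add P: (23, 22) + (37, 16). λ = (16 - 22)/(37 - 23) ≡ 55/14 mod 61. 14⁻¹ ≡ 48 (mod 61) since 14·48 = 672 ≡ 1, so λ ≡ 17.
  x = λ² - 23 - 37 = 289 - 60 ≡ 46; y = λ·(23 - 46) - 22 ≡ 14. → (46, 14)
double: tangent at (46, 14): λ = (3·46² + 32)/(2·14) ≡ 36/28. 28⁻¹ ≡ 24 (mod 61) since 28·24 = 672 ≡ 1, so λ ≡ 36·24 ≡ 10.
  x = λ² - 46 - 46 = 100 - 92 ≡ 8; y = λ·(46 - 8) - 14 ≡ 0. → (8, 0)

(8, 0)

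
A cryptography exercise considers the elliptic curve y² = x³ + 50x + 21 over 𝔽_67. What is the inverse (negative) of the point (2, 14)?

-(2, 14) = (2, -14 mod 67) = (2, 53).

(2, 53)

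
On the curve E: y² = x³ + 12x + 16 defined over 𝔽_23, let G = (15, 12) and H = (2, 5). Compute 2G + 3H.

(22, 16)

First 2G:
Repeated addition: build up to 2G.
2G: tangent at (15, 12): λ = (3·15² + 12)/(2·12) ≡ 20/1. 1⁻¹ ≡ 1 (mod 23), so λ ≡ 20·1 ≡ 20.
  x = λ² - 15 - 15 = 400 - 30 ≡ 2; y = λ·(15 - 2) - 12 ≡ 18. → (2, 18)
2G = (2, 18).
Next 3H:
Repeated addition: build up to 3H.
2H: tangent at (2, 5): λ = (3·2² + 12)/(2·5) ≡ 1/10. 10⁻¹ ≡ 7 (mod 23) since 10·7 = 70 ≡ 1, so λ ≡ 1·7 ≡ 7.
  x = λ² - 2 - 2 = 49 - 4 ≡ 22; y = λ·(2 - 22) - 5 ≡ 16. → (22, 16)
3H: (22, 16) + (2, 5). λ = (5 - 16)/(2 - 22) ≡ 12/3 mod 23. 3⁻¹ ≡ 8 (mod 23), so λ ≡ 4.
  x = λ² - 22 - 2 = 16 - 24 ≡ 15; y = λ·(22 - 15) - 16 ≡ 12. → (15, 12)
3H = (15, 12).
Finally 2G + 3H:
(2, 18) + (15, 12). λ = (12 - 18)/(15 - 2) ≡ 17/13 mod 23. 13⁻¹ ≡ 16 (mod 23), so λ ≡ 19.
  x = λ² - 2 - 15 = 361 - 17 ≡ 22; y = λ·(2 - 22) - 18 ≡ 16. → (22, 16)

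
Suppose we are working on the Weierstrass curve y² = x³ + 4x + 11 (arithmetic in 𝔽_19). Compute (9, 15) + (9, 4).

O

The two points share x = 9 and their y-coordinates satisfy 15 + 4 ≡ 0 (mod 19), so they are inverses. Their sum is O.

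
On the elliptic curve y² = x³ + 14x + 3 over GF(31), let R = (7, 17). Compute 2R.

tangent at (7, 17): λ = (3·7² + 14)/(2·17) ≡ 6/3. 3⁻¹ ≡ 21 (mod 31) since 3·21 = 63 ≡ 1, so λ ≡ 6·21 ≡ 2.
  x = λ² - 7 - 7 = 4 - 14 ≡ 21; y = λ·(7 - 21) - 17 ≡ 17. → (21, 17)

(21, 17)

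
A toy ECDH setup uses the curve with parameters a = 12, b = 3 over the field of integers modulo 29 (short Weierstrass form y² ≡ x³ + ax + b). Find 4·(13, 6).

(7, 13)

Write P = (13, 6).
Double-and-add on 4 = (100)₂. Start with P = (13, 6) for the leading 1-bit.
double: tangent at (13, 6): λ = (3·13² + 12)/(2·6) ≡ 26/12. 12⁻¹ ≡ 17 (mod 29), so λ ≡ 26·17 ≡ 7.
  x = λ² - 13 - 13 = 49 - 26 ≡ 23; y = λ·(13 - 23) - 6 ≡ 11. → (23, 11)
double: tangent at (23, 11): λ = (3·23² + 12)/(2·11) ≡ 4/22. 22⁻¹ ≡ 4 (mod 29), so λ ≡ 4·4 ≡ 16.
  x = λ² - 23 - 23 = 256 - 46 ≡ 7; y = λ·(23 - 7) - 11 ≡ 13. → (7, 13)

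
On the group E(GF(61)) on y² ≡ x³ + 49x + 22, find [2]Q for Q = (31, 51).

tangent at (31, 51): λ = (3·31² + 49)/(2·51) ≡ 4/41. 41⁻¹ ≡ 3 (mod 61), so λ ≡ 4·3 ≡ 12.
  x = λ² - 31 - 31 = 144 - 62 ≡ 21; y = λ·(31 - 21) - 51 ≡ 8. → (21, 8)

(21, 8)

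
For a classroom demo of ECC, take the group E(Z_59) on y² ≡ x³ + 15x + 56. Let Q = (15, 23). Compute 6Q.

(16, 12)

Repeated addition: build up to 6Q.
2Q: tangent at (15, 23): λ = (3·15² + 15)/(2·23) ≡ 41/46. 46⁻¹ ≡ 9 (mod 59) since 46·9 = 414 ≡ 1, so λ ≡ 41·9 ≡ 15.
  x = λ² - 15 - 15 = 225 - 30 ≡ 18; y = λ·(15 - 18) - 23 ≡ 50. → (18, 50)
3Q: (18, 50) + (15, 23). λ = (23 - 50)/(15 - 18) ≡ 32/56 mod 59. 56⁻¹ ≡ 39 (mod 59), so λ ≡ 9.
  x = λ² - 18 - 15 = 81 - 33 ≡ 48; y = λ·(18 - 48) - 50 ≡ 34. → (48, 34)
4Q: (48, 34) + (15, 23). λ = (23 - 34)/(15 - 48) ≡ 48/26 mod 59. 26⁻¹ ≡ 25 (mod 59), so λ ≡ 20.
  x = λ² - 48 - 15 = 400 - 63 ≡ 42; y = λ·(48 - 42) - 34 ≡ 27. → (42, 27)
5Q: (42, 27) + (15, 23). λ = (23 - 27)/(15 - 42) ≡ 55/32 mod 59. 32⁻¹ ≡ 24 (mod 59) since 32·24 = 768 ≡ 1, so λ ≡ 22.
  x = λ² - 42 - 15 = 484 - 57 ≡ 14; y = λ·(42 - 14) - 27 ≡ 58. → (14, 58)
6Q: (14, 58) + (15, 23). λ = (23 - 58)/(15 - 14) ≡ 24/1 mod 59. 1⁻¹ ≡ 1 (mod 59) since 1·1 = 1 ≡ 1, so λ ≡ 24.
  x = λ² - 14 - 15 = 576 - 29 ≡ 16; y = λ·(14 - 16) - 58 ≡ 12. → (16, 12)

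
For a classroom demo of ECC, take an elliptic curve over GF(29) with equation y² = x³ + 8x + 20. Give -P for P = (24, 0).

(24, 0)

-(24, 0) = (24, -0 mod 29) = (24, 0).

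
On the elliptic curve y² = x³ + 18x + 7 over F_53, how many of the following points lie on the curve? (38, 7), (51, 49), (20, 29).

(38, 7): 7² ≡ 49, rhs ≡ 19 → off.
(51, 49): 49² ≡ 16, rhs ≡ 16 → on.
(20, 29): 29² ≡ 46, rhs ≡ 46 → on.

2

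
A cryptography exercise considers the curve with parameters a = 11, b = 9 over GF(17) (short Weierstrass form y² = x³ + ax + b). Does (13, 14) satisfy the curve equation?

no

y² = 14² ≡ 9; x³ + 11x + 9 = 2349 ≡ 3 (mod 17). 9 ≠ 3.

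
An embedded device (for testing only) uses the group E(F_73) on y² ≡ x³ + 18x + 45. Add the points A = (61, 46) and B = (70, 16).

(61, 46) + (70, 16). λ = (16 - 46)/(70 - 61) ≡ 43/9 mod 73. 9⁻¹ ≡ 65 (mod 73), so λ ≡ 21.
  x = λ² - 61 - 70 = 441 - 131 ≡ 18; y = λ·(61 - 18) - 46 ≡ 54. → (18, 54)

(18, 54)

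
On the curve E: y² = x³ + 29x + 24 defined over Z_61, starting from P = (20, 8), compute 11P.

(48, 16)

Repeated addition: build up to 11P.
2P: tangent at (20, 8): λ = (3·20² + 29)/(2·8) ≡ 9/16. 16⁻¹ ≡ 42 (mod 61) since 16·42 = 672 ≡ 1, so λ ≡ 9·42 ≡ 12.
  x = λ² - 20 - 20 = 144 - 40 ≡ 43; y = λ·(20 - 43) - 8 ≡ 21. → (43, 21)
3P: (43, 21) + (20, 8). λ = (8 - 21)/(20 - 43) ≡ 48/38 mod 61. 38⁻¹ ≡ 53 (mod 61), so λ ≡ 43.
  x = λ² - 43 - 20 = 1849 - 63 ≡ 17; y = λ·(43 - 17) - 21 ≡ 60. → (17, 60)
4P: (17, 60) + (20, 8). λ = (8 - 60)/(20 - 17) ≡ 9/3 mod 61. 3⁻¹ ≡ 41 (mod 61) since 3·41 = 123 ≡ 1, so λ ≡ 3.
  x = λ² - 17 - 20 = 9 - 37 ≡ 33; y = λ·(17 - 33) - 60 ≡ 14. → (33, 14)
5P: (33, 14) + (20, 8). λ = (8 - 14)/(20 - 33) ≡ 55/48 mod 61. 48⁻¹ ≡ 14 (mod 61), so λ ≡ 38.
  x = λ² - 33 - 20 = 1444 - 53 ≡ 49; y = λ·(33 - 49) - 14 ≡ 49. → (49, 49)
6P: (49, 49) + (20, 8). λ = (8 - 49)/(20 - 49) ≡ 20/32 mod 61. 32⁻¹ ≡ 21 (mod 61) since 32·21 = 672 ≡ 1, so λ ≡ 54.
  x = λ² - 49 - 20 = 2916 - 69 ≡ 41; y = λ·(49 - 41) - 49 ≡ 17. → (41, 17)
7P: (41, 17) + (20, 8). λ = (8 - 17)/(20 - 41) ≡ 52/40 mod 61. 40⁻¹ ≡ 29 (mod 61) since 40·29 = 1160 ≡ 1, so λ ≡ 44.
  x = λ² - 41 - 20 = 1936 - 61 ≡ 45; y = λ·(41 - 45) - 17 ≡ 51. → (45, 51)
8P: (45, 51) + (20, 8). λ = (8 - 51)/(20 - 45) ≡ 18/36 mod 61. 36⁻¹ ≡ 39 (mod 61) since 36·39 = 1404 ≡ 1, so λ ≡ 31.
  x = λ² - 45 - 20 = 961 - 65 ≡ 42; y = λ·(45 - 42) - 51 ≡ 42. → (42, 42)
9P: (42, 42) + (20, 8). λ = (8 - 42)/(20 - 42) ≡ 27/39 mod 61. 39⁻¹ ≡ 36 (mod 61) since 39·36 = 1404 ≡ 1, so λ ≡ 57.
  x = λ² - 42 - 20 = 3249 - 62 ≡ 15; y = λ·(42 - 15) - 42 ≡ 33. → (15, 33)
10P: (15, 33) + (20, 8). λ = (8 - 33)/(20 - 15) ≡ 36/5 mod 61. 5⁻¹ ≡ 49 (mod 61), so λ ≡ 56.
  x = λ² - 15 - 20 = 3136 - 35 ≡ 51; y = λ·(15 - 51) - 33 ≡ 25. → (51, 25)
11P: (51, 25) + (20, 8). λ = (8 - 25)/(20 - 51) ≡ 44/30 mod 61. 30⁻¹ ≡ 59 (mod 61), so λ ≡ 34.
  x = λ² - 51 - 20 = 1156 - 71 ≡ 48; y = λ·(51 - 48) - 25 ≡ 16. → (48, 16)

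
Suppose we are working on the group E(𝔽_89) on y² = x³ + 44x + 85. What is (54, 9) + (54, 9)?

(17, 36)

tangent at (54, 9): λ = (3·54² + 44)/(2·9) ≡ 70/18. 18⁻¹ ≡ 5 (mod 89), so λ ≡ 70·5 ≡ 83.
  x = λ² - 54 - 54 = 6889 - 108 ≡ 17; y = λ·(54 - 17) - 9 ≡ 36. → (17, 36)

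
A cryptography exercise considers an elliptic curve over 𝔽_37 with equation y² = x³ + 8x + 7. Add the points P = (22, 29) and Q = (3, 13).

(0, 9)

(22, 29) + (3, 13). λ = (13 - 29)/(3 - 22) ≡ 21/18 mod 37. 18⁻¹ ≡ 35 (mod 37), so λ ≡ 32.
  x = λ² - 22 - 3 = 1024 - 25 ≡ 0; y = λ·(22 - 0) - 29 ≡ 9. → (0, 9)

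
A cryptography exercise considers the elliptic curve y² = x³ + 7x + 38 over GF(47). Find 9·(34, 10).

Write G = (34, 10).
Repeated addition: build up to 9G.
2G: tangent at (34, 10): λ = (3·34² + 7)/(2·10) ≡ 44/20. 20⁻¹ ≡ 40 (mod 47), so λ ≡ 44·40 ≡ 21.
  x = λ² - 34 - 34 = 441 - 68 ≡ 44; y = λ·(34 - 44) - 10 ≡ 15. → (44, 15)
3G: (44, 15) + (34, 10). λ = (10 - 15)/(34 - 44) ≡ 42/37 mod 47. 37⁻¹ ≡ 14 (mod 47), so λ ≡ 24.
  x = λ² - 44 - 34 = 576 - 78 ≡ 28; y = λ·(44 - 28) - 15 ≡ 40. → (28, 40)
4G: (28, 40) + (34, 10). λ = (10 - 40)/(34 - 28) ≡ 17/6 mod 47. 6⁻¹ ≡ 8 (mod 47), so λ ≡ 42.
  x = λ² - 28 - 34 = 1764 - 62 ≡ 10; y = λ·(28 - 10) - 40 ≡ 11. → (10, 11)
5G: (10, 11) + (34, 10). λ = (10 - 11)/(34 - 10) ≡ 46/24 mod 47. 24⁻¹ ≡ 2 (mod 47), so λ ≡ 45.
  x = λ² - 10 - 34 = 2025 - 44 ≡ 7; y = λ·(10 - 7) - 11 ≡ 30. → (7, 30)
6G: (7, 30) + (34, 10). λ = (10 - 30)/(34 - 7) ≡ 27/27 mod 47. 27⁻¹ ≡ 7 (mod 47), so λ ≡ 1.
  x = λ² - 7 - 34 = 1 - 41 ≡ 7; y = λ·(7 - 7) - 30 ≡ 17. → (7, 17)
7G: (7, 17) + (34, 10). λ = (10 - 17)/(34 - 7) ≡ 40/27 mod 47. 27⁻¹ ≡ 7 (mod 47), so λ ≡ 45.
  x = λ² - 7 - 34 = 2025 - 41 ≡ 10; y = λ·(7 - 10) - 17 ≡ 36. → (10, 36)
8G: (10, 36) + (34, 10). λ = (10 - 36)/(34 - 10) ≡ 21/24 mod 47. 24⁻¹ ≡ 2 (mod 47) since 24·2 = 48 ≡ 1, so λ ≡ 42.
  x = λ² - 10 - 34 = 1764 - 44 ≡ 28; y = λ·(10 - 28) - 36 ≡ 7. → (28, 7)
9G: (28, 7) + (34, 10). λ = (10 - 7)/(34 - 28) ≡ 3/6 mod 47. 6⁻¹ ≡ 8 (mod 47) since 6·8 = 48 ≡ 1, so λ ≡ 24.
  x = λ² - 28 - 34 = 576 - 62 ≡ 44; y = λ·(28 - 44) - 7 ≡ 32. → (44, 32)

(44, 32)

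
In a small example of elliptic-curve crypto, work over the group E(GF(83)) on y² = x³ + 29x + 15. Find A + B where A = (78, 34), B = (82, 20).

(78, 34) + (82, 20). λ = (20 - 34)/(82 - 78) ≡ 69/4 mod 83. 4⁻¹ ≡ 21 (mod 83), so λ ≡ 38.
  x = λ² - 78 - 82 = 1444 - 160 ≡ 39; y = λ·(78 - 39) - 34 ≡ 37. → (39, 37)

(39, 37)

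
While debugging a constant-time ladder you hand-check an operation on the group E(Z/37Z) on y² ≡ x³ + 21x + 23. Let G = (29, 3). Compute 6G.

(34, 9)

Double-and-add on 6 = (110)₂. Start with G = (29, 3) for the leading 1-bit.
double: tangent at (29, 3): λ = (3·29² + 21)/(2·3) ≡ 28/6. 6⁻¹ ≡ 31 (mod 37), so λ ≡ 28·31 ≡ 17.
  x = λ² - 29 - 29 = 289 - 58 ≡ 9; y = λ·(29 - 9) - 3 ≡ 4. → (9, 4)
add G: (9, 4) + (29, 3). λ = (3 - 4)/(29 - 9) ≡ 36/20 mod 37. 20⁻¹ ≡ 13 (mod 37), so λ ≡ 24.
  x = λ² - 9 - 29 = 576 - 38 ≡ 20; y = λ·(9 - 20) - 4 ≡ 28. → (20, 28)
double: tangent at (20, 28): λ = (3·20² + 21)/(2·28) ≡ 0/19. 19⁻¹ ≡ 2 (mod 37) since 19·2 = 38 ≡ 1, so λ ≡ 0·2 ≡ 0.
  x = λ² - 20 - 20 = 0 - 40 ≡ 34; y = λ·(20 - 34) - 28 ≡ 9. → (34, 9)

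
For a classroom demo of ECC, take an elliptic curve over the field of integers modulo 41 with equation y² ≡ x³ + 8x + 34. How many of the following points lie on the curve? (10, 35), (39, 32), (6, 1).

0

(10, 35): 35² ≡ 36, rhs ≡ 7 → off.
(39, 32): 32² ≡ 40, rhs ≡ 10 → off.
(6, 1): 1² ≡ 1, rhs ≡ 11 → off.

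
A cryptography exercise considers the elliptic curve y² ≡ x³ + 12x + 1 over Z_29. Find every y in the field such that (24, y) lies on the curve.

x³ + 12x + 1 = 14113 ≡ 19 (mod 29).
19 is a non-residue mod 29; no y exists.

none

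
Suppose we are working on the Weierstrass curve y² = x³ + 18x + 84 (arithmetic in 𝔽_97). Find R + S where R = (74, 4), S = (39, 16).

(77, 58)

(74, 4) + (39, 16). λ = (16 - 4)/(39 - 74) ≡ 12/62 mod 97. 62⁻¹ ≡ 36 (mod 97), so λ ≡ 44.
  x = λ² - 74 - 39 = 1936 - 113 ≡ 77; y = λ·(74 - 77) - 4 ≡ 58. → (77, 58)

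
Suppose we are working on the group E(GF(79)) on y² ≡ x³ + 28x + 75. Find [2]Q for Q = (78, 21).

tangent at (78, 21): λ = (3·78² + 28)/(2·21) ≡ 31/42. 42⁻¹ ≡ 32 (mod 79) since 42·32 = 1344 ≡ 1, so λ ≡ 31·32 ≡ 44.
  x = λ² - 78 - 78 = 1936 - 156 ≡ 42; y = λ·(78 - 42) - 21 ≡ 62. → (42, 62)

(42, 62)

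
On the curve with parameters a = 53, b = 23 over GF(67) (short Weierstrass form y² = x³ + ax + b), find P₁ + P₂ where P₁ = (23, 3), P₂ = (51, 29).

(23, 3) + (51, 29). λ = (29 - 3)/(51 - 23) ≡ 26/28 mod 67. 28⁻¹ ≡ 12 (mod 67), so λ ≡ 44.
  x = λ² - 23 - 51 = 1936 - 74 ≡ 53; y = λ·(23 - 53) - 3 ≡ 17. → (53, 17)

(53, 17)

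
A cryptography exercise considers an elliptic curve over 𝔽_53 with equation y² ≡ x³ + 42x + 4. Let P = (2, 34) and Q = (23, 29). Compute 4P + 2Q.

First 4P:
Repeated addition: build up to 4P.
2P: tangent at (2, 34): λ = (3·2² + 42)/(2·34) ≡ 1/15. 15⁻¹ ≡ 46 (mod 53) since 15·46 = 690 ≡ 1, so λ ≡ 1·46 ≡ 46.
  x = λ² - 2 - 2 = 2116 - 4 ≡ 45; y = λ·(2 - 45) - 34 ≡ 2. → (45, 2)
3P: (45, 2) + (2, 34). λ = (34 - 2)/(2 - 45) ≡ 32/10 mod 53. 10⁻¹ ≡ 16 (mod 53), so λ ≡ 35.
  x = λ² - 45 - 2 = 1225 - 47 ≡ 12; y = λ·(45 - 12) - 2 ≡ 40. → (12, 40)
4P: (12, 40) + (2, 34). λ = (34 - 40)/(2 - 12) ≡ 47/43 mod 53. 43⁻¹ ≡ 37 (mod 53), so λ ≡ 43.
  x = λ² - 12 - 2 = 1849 - 14 ≡ 33; y = λ·(12 - 33) - 40 ≡ 11. → (33, 11)
4P = (33, 11).
Next 2Q:
Repeated addition: build up to 2Q.
2Q: tangent at (23, 29): λ = (3·23² + 42)/(2·29) ≡ 39/5. 5⁻¹ ≡ 32 (mod 53) since 5·32 = 160 ≡ 1, so λ ≡ 39·32 ≡ 29.
  x = λ² - 23 - 23 = 841 - 46 ≡ 0; y = λ·(23 - 0) - 29 ≡ 2. → (0, 2)
2Q = (0, 2).
Finally 4P + 2Q:
(33, 11) + (0, 2). λ = (2 - 11)/(0 - 33) ≡ 44/20 mod 53. 20⁻¹ ≡ 8 (mod 53), so λ ≡ 34.
  x = λ² - 33 - 0 = 1156 - 33 ≡ 10; y = λ·(33 - 10) - 11 ≡ 29. → (10, 29)

(10, 29)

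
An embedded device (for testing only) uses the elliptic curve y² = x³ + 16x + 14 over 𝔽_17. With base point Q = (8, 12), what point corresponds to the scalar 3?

(3, 15)

Repeated addition: build up to 3Q.
2Q: tangent at (8, 12): λ = (3·8² + 16)/(2·12) ≡ 4/7. 7⁻¹ ≡ 5 (mod 17) since 7·5 = 35 ≡ 1, so λ ≡ 4·5 ≡ 3.
  x = λ² - 8 - 8 = 9 - 16 ≡ 10; y = λ·(8 - 10) - 12 ≡ 16. → (10, 16)
3Q: (10, 16) + (8, 12). λ = (12 - 16)/(8 - 10) ≡ 13/15 mod 17. 15⁻¹ ≡ 8 (mod 17), so λ ≡ 2.
  x = λ² - 10 - 8 = 4 - 18 ≡ 3; y = λ·(10 - 3) - 16 ≡ 15. → (3, 15)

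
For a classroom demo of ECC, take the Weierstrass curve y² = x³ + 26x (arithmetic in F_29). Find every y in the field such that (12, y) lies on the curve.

none

x³ + 26x + 0 = 2040 ≡ 10 (mod 29).
10 is a non-residue mod 29; no y exists.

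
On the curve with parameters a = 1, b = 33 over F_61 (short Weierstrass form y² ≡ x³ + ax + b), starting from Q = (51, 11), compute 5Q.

Double-and-add on 5 = (101)₂. Start with Q = (51, 11) for the leading 1-bit.
double: tangent at (51, 11): λ = (3·51² + 1)/(2·11) ≡ 57/22. 22⁻¹ ≡ 25 (mod 61) since 22·25 = 550 ≡ 1, so λ ≡ 57·25 ≡ 22.
  x = λ² - 51 - 51 = 484 - 102 ≡ 16; y = λ·(51 - 16) - 11 ≡ 27. → (16, 27)
double: tangent at (16, 27): λ = (3·16² + 1)/(2·27) ≡ 37/54. 54⁻¹ ≡ 26 (mod 61), so λ ≡ 37·26 ≡ 47.
  x = λ² - 16 - 16 = 2209 - 32 ≡ 42; y = λ·(16 - 42) - 27 ≡ 32. → (42, 32)
add Q: (42, 32) + (51, 11). λ = (11 - 32)/(51 - 42) ≡ 40/9 mod 61. 9⁻¹ ≡ 34 (mod 61) since 9·34 = 306 ≡ 1, so λ ≡ 18.
  x = λ² - 42 - 51 = 324 - 93 ≡ 48; y = λ·(42 - 48) - 32 ≡ 43. → (48, 43)

(48, 43)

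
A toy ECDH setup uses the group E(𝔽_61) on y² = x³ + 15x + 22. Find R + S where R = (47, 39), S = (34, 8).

(47, 39) + (34, 8). λ = (8 - 39)/(34 - 47) ≡ 30/48 mod 61. 48⁻¹ ≡ 14 (mod 61), so λ ≡ 54.
  x = λ² - 47 - 34 = 2916 - 81 ≡ 29; y = λ·(47 - 29) - 39 ≡ 18. → (29, 18)

(29, 18)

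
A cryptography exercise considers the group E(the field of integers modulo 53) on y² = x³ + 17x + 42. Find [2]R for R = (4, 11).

tangent at (4, 11): λ = (3·4² + 17)/(2·11) ≡ 12/22. 22⁻¹ ≡ 41 (mod 53), so λ ≡ 12·41 ≡ 15.
  x = λ² - 4 - 4 = 225 - 8 ≡ 5; y = λ·(4 - 5) - 11 ≡ 27. → (5, 27)

(5, 27)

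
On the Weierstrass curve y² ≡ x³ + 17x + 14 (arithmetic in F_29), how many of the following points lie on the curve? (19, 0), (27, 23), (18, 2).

(19, 0): 0² ≡ 0, rhs ≡ 4 → off.
(27, 23): 23² ≡ 7, rhs ≡ 1 → off.
(18, 2): 2² ≡ 4, rhs ≡ 4 → on.

1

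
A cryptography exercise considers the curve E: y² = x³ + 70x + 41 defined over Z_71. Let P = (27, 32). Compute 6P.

(16, 28)

Repeated addition: build up to 6P.
2P: tangent at (27, 32): λ = (3·27² + 70)/(2·32) ≡ 56/64. 64⁻¹ ≡ 10 (mod 71), so λ ≡ 56·10 ≡ 63.
  x = λ² - 27 - 27 = 3969 - 54 ≡ 10; y = λ·(27 - 10) - 32 ≡ 45. → (10, 45)
3P: (10, 45) + (27, 32). λ = (32 - 45)/(27 - 10) ≡ 58/17 mod 71. 17⁻¹ ≡ 46 (mod 71) since 17·46 = 782 ≡ 1, so λ ≡ 41.
  x = λ² - 10 - 27 = 1681 - 37 ≡ 11; y = λ·(10 - 11) - 45 ≡ 56. → (11, 56)
4P: (11, 56) + (27, 32). λ = (32 - 56)/(27 - 11) ≡ 47/16 mod 71. 16⁻¹ ≡ 40 (mod 71), so λ ≡ 34.
  x = λ² - 11 - 27 = 1156 - 38 ≡ 53; y = λ·(11 - 53) - 56 ≡ 7. → (53, 7)
5P: (53, 7) + (27, 32). λ = (32 - 7)/(27 - 53) ≡ 25/45 mod 71. 45⁻¹ ≡ 30 (mod 71) since 45·30 = 1350 ≡ 1, so λ ≡ 40.
  x = λ² - 53 - 27 = 1600 - 80 ≡ 29; y = λ·(53 - 29) - 7 ≡ 30. → (29, 30)
6P: (29, 30) + (27, 32). λ = (32 - 30)/(27 - 29) ≡ 2/69 mod 71. 69⁻¹ ≡ 35 (mod 71) since 69·35 = 2415 ≡ 1, so λ ≡ 70.
  x = λ² - 29 - 27 = 4900 - 56 ≡ 16; y = λ·(29 - 16) - 30 ≡ 28. → (16, 28)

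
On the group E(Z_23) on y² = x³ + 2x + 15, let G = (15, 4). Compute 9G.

Repeated addition: build up to 9G.
2G: tangent at (15, 4): λ = (3·15² + 2)/(2·4) ≡ 10/8. 8⁻¹ ≡ 3 (mod 23), so λ ≡ 10·3 ≡ 7.
  x = λ² - 15 - 15 = 49 - 30 ≡ 19; y = λ·(15 - 19) - 4 ≡ 14. → (19, 14)
3G: (19, 14) + (15, 4). λ = (4 - 14)/(15 - 19) ≡ 13/19 mod 23. 19⁻¹ ≡ 17 (mod 23) since 19·17 = 323 ≡ 1, so λ ≡ 14.
  x = λ² - 19 - 15 = 196 - 34 ≡ 1; y = λ·(19 - 1) - 14 ≡ 8. → (1, 8)
4G: (1, 8) + (15, 4). λ = (4 - 8)/(15 - 1) ≡ 19/14 mod 23. 14⁻¹ ≡ 5 (mod 23), so λ ≡ 3.
  x = λ² - 1 - 15 = 9 - 16 ≡ 16; y = λ·(1 - 16) - 8 ≡ 16. → (16, 16)
5G: (16, 16) + (15, 4). λ = (4 - 16)/(15 - 16) ≡ 11/22 mod 23. 22⁻¹ ≡ 22 (mod 23), so λ ≡ 12.
  x = λ² - 16 - 15 = 144 - 31 ≡ 21; y = λ·(16 - 21) - 16 ≡ 16. → (21, 16)
6G: (21, 16) + (15, 4). λ = (4 - 16)/(15 - 21) ≡ 11/17 mod 23. 17⁻¹ ≡ 19 (mod 23) since 17·19 = 323 ≡ 1, so λ ≡ 2.
  x = λ² - 21 - 15 = 4 - 36 ≡ 14; y = λ·(21 - 14) - 16 ≡ 21. → (14, 21)
7G: (14, 21) + (15, 4). λ = (4 - 21)/(15 - 14) ≡ 6/1 mod 23. 1⁻¹ ≡ 1 (mod 23), so λ ≡ 6.
  x = λ² - 14 - 15 = 36 - 29 ≡ 7; y = λ·(14 - 7) - 21 ≡ 21. → (7, 21)
8G: (7, 21) + (15, 4). λ = (4 - 21)/(15 - 7) ≡ 6/8 mod 23. 8⁻¹ ≡ 3 (mod 23), so λ ≡ 18.
  x = λ² - 7 - 15 = 324 - 22 ≡ 3; y = λ·(7 - 3) - 21 ≡ 5. → (3, 5)
9G: (3, 5) + (15, 4). λ = (4 - 5)/(15 - 3) ≡ 22/12 mod 23. 12⁻¹ ≡ 2 (mod 23) since 12·2 = 24 ≡ 1, so λ ≡ 21.
  x = λ² - 3 - 15 = 441 - 18 ≡ 9; y = λ·(3 - 9) - 5 ≡ 7. → (9, 7)

(9, 7)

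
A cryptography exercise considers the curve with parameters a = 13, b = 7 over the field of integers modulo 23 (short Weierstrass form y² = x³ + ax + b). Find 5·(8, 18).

Write Q = (8, 18).
Double-and-add on 5 = (101)₂. Start with Q = (8, 18) for the leading 1-bit.
double: tangent at (8, 18): λ = (3·8² + 13)/(2·18) ≡ 21/13. 13⁻¹ ≡ 16 (mod 23), so λ ≡ 21·16 ≡ 14.
  x = λ² - 8 - 8 = 196 - 16 ≡ 19; y = λ·(8 - 19) - 18 ≡ 12. → (19, 12)
double: tangent at (19, 12): λ = (3·19² + 13)/(2·12) ≡ 15/1. 1⁻¹ ≡ 1 (mod 23) since 1·1 = 1 ≡ 1, so λ ≡ 15·1 ≡ 15.
  x = λ² - 19 - 19 = 225 - 38 ≡ 3; y = λ·(19 - 3) - 12 ≡ 21. → (3, 21)
add Q: (3, 21) + (8, 18). λ = (18 - 21)/(8 - 3) ≡ 20/5 mod 23. 5⁻¹ ≡ 14 (mod 23), so λ ≡ 4.
  x = λ² - 3 - 8 = 16 - 11 ≡ 5; y = λ·(3 - 5) - 21 ≡ 17. → (5, 17)

(5, 17)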